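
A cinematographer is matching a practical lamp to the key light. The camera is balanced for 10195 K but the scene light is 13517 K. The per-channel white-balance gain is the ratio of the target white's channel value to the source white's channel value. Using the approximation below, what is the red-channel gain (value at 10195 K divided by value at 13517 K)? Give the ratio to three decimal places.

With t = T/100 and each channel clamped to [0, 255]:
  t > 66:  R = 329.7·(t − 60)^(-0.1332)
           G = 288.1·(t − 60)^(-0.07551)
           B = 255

1.081

At 13517 K (t = 135.17):
  R = 329.7·(135.17 − 60)^(-0.1332) = 329.7·75.17^(-0.1332) = 329.7·0.56248 = 185.451.
At 10195 K (t = 101.95):
  R = 329.7·(101.95 − 60)^(-0.1332) = 329.7·41.95^(-0.1332) = 329.7·0.60793 = 200.434.
Gain = 200.434 / 185.451 = 1.0808 → 1.081.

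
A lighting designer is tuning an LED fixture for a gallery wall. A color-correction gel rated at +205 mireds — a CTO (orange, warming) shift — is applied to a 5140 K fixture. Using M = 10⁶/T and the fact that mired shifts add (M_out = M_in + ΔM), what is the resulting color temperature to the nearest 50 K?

2500 K

M_in = 10⁶/5140 = 194.55 mireds.
M_out = 194.55 + (+205) = 399.55 mireds.
T_out = 10⁶/399.55 = 2502.8 K → 2500 K.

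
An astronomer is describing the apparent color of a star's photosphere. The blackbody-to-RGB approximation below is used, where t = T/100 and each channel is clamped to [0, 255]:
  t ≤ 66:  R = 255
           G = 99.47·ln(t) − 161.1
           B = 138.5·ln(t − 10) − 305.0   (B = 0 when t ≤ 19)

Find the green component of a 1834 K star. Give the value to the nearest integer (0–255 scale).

t = 1834/100 = 18.34; the t ≤ 66 branch applies.
G = 99.47·ln 18.34 − 161.1 = 99.47·2.9091 − 161.1 = 128.267.
Rounded: 128.

128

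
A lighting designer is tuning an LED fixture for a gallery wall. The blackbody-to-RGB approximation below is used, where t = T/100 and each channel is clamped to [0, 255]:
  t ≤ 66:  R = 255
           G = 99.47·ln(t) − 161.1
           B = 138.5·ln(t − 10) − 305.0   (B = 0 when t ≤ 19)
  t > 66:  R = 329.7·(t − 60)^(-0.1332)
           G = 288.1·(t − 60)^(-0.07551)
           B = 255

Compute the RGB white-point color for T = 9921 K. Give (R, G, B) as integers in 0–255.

t = 9921/100 = 99.21; the t > 66 branch applies.
R = 329.7·(99.21 − 60)^(-0.1332) = 329.7·39.21^(-0.1332) = 329.7·0.61342 = 202.245.
G = 288.1·(99.21 − 60)^(-0.07551) = 288.1·39.21^(-0.07551) = 288.1·0.75802 = 218.387.
B = 255 by definition for t > 66.
Rounded: (202, 218, 255).

(202, 218, 255)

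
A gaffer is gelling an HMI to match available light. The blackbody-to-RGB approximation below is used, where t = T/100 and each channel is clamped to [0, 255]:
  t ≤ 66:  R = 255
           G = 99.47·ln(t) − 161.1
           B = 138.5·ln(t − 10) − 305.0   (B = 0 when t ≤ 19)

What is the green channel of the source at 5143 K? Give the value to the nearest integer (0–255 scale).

t = 5143/100 = 51.43; the t ≤ 66 branch applies.
G = 99.47·ln 51.43 − 161.1 = 99.47·3.9402 − 161.1 = 230.834.
Rounded: 231.

231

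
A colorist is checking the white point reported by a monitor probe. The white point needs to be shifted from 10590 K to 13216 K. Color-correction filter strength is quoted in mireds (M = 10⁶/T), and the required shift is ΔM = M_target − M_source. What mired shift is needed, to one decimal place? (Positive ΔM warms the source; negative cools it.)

M_source = 10⁶/10590 = 94.429; M_target = 10⁶/13216 = 75.666.
ΔM = 75.666 − 94.429 = -18.763 → -18.8 mireds, a cooling shift.

-18.8 mireds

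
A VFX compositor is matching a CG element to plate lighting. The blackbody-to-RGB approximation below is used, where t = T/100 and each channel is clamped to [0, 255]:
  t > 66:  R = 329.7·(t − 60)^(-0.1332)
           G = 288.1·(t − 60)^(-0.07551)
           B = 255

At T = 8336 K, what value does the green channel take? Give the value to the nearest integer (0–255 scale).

227

t = 8336/100 = 83.36; the t > 66 branch applies.
G = 288.1·(83.36 − 60)^(-0.07551) = 288.1·23.36^(-0.07551) = 288.1·0.78825 = 227.096.
Rounded: 227.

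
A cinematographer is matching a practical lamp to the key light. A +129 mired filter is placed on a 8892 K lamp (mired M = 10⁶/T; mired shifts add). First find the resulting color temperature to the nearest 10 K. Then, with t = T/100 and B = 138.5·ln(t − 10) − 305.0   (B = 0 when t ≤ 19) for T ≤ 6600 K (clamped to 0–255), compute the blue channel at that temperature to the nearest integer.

M_in = 10⁶/8892 = 112.46; M_out = 112.46 + (+129) = 241.46.
T_out = 10⁶/241.46 = 4141.5 K → 4140 K; t = 41.4.
B = 138.5·ln(41.4 − 10) − 305.0 = 138.5·ln 31.4 − 305.0 = 138.5·3.4468 − 305.0 = 172.383.
Rounded: 172.

172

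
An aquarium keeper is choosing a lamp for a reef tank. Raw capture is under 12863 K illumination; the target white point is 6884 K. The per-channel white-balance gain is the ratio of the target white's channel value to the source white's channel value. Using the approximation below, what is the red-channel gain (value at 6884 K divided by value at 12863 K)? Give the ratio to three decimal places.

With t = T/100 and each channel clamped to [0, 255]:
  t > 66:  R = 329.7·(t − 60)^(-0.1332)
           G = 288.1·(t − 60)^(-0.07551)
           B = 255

1.314

At 12863 K (t = 128.63):
  R = 329.7·(128.63 − 60)^(-0.1332) = 329.7·68.63^(-0.1332) = 329.7·0.56935 = 187.713.
At 6884 K (t = 68.84):
  R = 329.7·(68.84 − 60)^(-0.1332) = 329.7·8.84^(-0.1332) = 329.7·0.74805 = 246.633.
Gain = 246.633 / 187.713 = 1.3139 → 1.314.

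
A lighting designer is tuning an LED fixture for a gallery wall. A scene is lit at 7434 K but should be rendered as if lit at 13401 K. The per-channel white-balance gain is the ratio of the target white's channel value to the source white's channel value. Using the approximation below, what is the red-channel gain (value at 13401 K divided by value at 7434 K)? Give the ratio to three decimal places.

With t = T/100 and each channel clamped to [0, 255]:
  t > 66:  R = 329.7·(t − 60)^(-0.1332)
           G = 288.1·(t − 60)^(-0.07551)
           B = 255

At 7434 K (t = 74.34):
  R = 329.7·(74.34 − 60)^(-0.1332) = 329.7·14.34^(-0.1332) = 329.7·0.70137 = 231.242.
At 13401 K (t = 134.01):
  R = 329.7·(134.01 − 60)^(-0.1332) = 329.7·74.01^(-0.1332) = 329.7·0.56365 = 185.836.
Gain = 185.836 / 231.242 = 0.8036 → 0.804.

0.804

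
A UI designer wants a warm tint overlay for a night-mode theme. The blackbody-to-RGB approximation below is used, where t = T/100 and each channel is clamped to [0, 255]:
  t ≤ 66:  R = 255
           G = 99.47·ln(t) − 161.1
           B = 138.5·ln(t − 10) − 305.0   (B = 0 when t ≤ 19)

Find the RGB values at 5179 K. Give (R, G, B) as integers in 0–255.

(255, 232, 212)

t = 5179/100 = 51.79; the t ≤ 66 branch applies.
R = 255 by definition for t ≤ 66.
G = 99.47·ln 51.79 − 161.1 = 99.47·3.9472 − 161.1 = 231.528.
B = 138.5·ln(51.79 − 10) − 305.0 = 138.5·ln 41.79 − 305.0 = 138.5·3.7327 − 305.0 = 211.973.
Rounded: (255, 232, 212).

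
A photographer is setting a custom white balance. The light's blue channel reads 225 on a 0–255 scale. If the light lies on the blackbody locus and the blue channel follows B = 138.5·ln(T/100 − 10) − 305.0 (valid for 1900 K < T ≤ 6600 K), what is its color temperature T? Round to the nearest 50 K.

5600 K

ln(t − 10) = (225 + 305.0) / 138.5 = 3.8267.
t − 10 = e^3.8267 = 45.911, so t = 55.911.
T = 100·t = 5591 K → 5600 K to the nearest 50 K.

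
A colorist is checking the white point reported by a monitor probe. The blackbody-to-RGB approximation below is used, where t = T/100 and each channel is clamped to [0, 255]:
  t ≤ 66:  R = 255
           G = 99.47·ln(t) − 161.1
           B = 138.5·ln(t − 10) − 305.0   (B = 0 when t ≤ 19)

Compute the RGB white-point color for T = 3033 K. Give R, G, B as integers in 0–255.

R=255, G=178, B=112

t = 3033/100 = 30.33; the t ≤ 66 branch applies.
R = 255 by definition for t ≤ 66.
G = 99.47·ln 30.33 − 161.1 = 99.47·3.4121 − 161.1 = 178.305.
B = 138.5·ln(30.33 − 10) − 305.0 = 138.5·ln 20.33 − 305.0 = 138.5·3.0121 − 305.0 = 112.176.
Rounded: (255, 178, 112).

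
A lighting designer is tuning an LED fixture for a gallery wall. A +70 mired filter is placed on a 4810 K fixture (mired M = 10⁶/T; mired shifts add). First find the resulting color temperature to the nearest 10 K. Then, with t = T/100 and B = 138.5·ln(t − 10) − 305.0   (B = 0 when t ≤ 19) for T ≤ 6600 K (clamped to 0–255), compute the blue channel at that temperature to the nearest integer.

146

M_in = 10⁶/4810 = 207.90; M_out = 207.90 + (+70) = 277.90.
T_out = 10⁶/277.90 = 3598.4 K → 3600 K; t = 36.
B = 138.5·ln(36 − 10) − 305.0 = 138.5·ln 26 − 305.0 = 138.5·3.2581 − 305.0 = 146.246.
Rounded: 146.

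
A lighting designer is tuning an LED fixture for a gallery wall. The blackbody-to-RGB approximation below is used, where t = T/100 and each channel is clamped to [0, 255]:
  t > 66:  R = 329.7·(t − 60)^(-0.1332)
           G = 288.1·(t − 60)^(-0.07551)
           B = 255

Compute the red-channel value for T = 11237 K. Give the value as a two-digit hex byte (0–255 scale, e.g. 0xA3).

0xC3

t = 11237/100 = 112.37; the t > 66 branch applies.
R = 329.7·(112.37 − 60)^(-0.1332) = 329.7·52.37^(-0.1332) = 329.7·0.59023 = 194.597.
Rounded: 195; in hex, 0xC3.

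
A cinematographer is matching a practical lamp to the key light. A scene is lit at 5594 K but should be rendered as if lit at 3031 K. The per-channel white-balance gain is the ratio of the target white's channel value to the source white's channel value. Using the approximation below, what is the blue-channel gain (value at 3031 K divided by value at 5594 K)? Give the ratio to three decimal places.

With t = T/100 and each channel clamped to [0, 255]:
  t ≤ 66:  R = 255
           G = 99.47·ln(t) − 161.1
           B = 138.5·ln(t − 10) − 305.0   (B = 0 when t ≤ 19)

0.498

At 5594 K (t = 55.94):
  B = 138.5·ln(55.94 − 10) − 305.0 = 138.5·ln 45.94 − 305.0 = 138.5·3.8273 − 305.0 = 225.086.
At 3031 K (t = 30.31):
  B = 138.5·ln(30.31 − 10) − 305.0 = 138.5·ln 20.31 − 305.0 = 138.5·3.0111 − 305.0 = 112.039.
Gain = 112.039 / 225.086 = 0.4978 → 0.498.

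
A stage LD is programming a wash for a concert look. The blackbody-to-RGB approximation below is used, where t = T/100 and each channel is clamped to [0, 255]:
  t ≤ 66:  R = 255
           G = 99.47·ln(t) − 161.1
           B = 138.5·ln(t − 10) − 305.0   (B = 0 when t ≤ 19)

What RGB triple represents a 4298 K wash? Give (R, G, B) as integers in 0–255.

(255, 213, 179)

t = 4298/100 = 42.98; the t ≤ 66 branch applies.
R = 255 by definition for t ≤ 66.
G = 99.47·ln 42.98 − 161.1 = 99.47·3.7607 − 161.1 = 212.980.
B = 138.5·ln(42.98 − 10) − 305.0 = 138.5·ln 32.98 − 305.0 = 138.5·3.4959 − 305.0 = 179.182.
Rounded: (255, 213, 179).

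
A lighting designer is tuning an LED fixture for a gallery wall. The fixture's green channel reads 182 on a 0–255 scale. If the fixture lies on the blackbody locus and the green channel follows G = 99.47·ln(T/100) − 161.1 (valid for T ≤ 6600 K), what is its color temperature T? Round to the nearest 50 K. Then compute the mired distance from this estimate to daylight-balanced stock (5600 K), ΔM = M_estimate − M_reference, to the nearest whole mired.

ln t = (182 + 161.1) / 99.47 = 3.4493.
t = e^3.4493 = 31.478.
T = 100·t = 3148 K → 3150 K to the nearest 50 K.
M_estimate = 10⁶/3150 = 317.46; M_reference = 10⁶/5600 = 178.57.
ΔM = 317.46 − 178.57 = 138.89 → +139 mireds.

+139 mireds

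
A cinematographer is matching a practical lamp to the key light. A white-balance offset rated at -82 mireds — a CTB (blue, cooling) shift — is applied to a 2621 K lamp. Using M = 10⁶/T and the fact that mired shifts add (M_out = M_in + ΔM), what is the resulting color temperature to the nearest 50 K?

M_in = 10⁶/2621 = 381.53 mireds.
M_out = 381.53 + (-82) = 299.53 mireds.
T_out = 10⁶/299.53 = 3338.5 K → 3350 K.

3350 K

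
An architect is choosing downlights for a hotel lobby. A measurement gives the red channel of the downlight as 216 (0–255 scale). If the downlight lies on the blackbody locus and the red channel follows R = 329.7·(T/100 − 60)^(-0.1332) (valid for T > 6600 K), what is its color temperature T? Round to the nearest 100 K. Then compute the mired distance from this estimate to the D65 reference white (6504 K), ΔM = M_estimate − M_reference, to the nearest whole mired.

-35 mireds

(t − 60)^(-0.1332) = 216/329.7 = 0.65514.
t − 60 = 0.65514^(1/-0.1332) = 0.65514^(-7.508) = 23.926, so t = 83.926.
T = 100·t = 8393 K → 8400 K to the nearest 100 K.
M_estimate = 10⁶/8400 = 119.05; M_reference = 10⁶/6504 = 153.75.
ΔM = 119.05 − 153.75 = -34.70 → -35 mireds.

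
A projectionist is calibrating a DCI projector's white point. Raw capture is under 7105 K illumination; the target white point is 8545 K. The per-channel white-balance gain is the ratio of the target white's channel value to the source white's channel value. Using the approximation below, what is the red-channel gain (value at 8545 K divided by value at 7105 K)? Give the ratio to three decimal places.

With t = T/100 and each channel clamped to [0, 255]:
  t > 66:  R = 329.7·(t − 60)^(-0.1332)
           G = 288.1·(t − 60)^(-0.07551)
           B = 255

0.895

At 7105 K (t = 71.05):
  R = 329.7·(71.05 − 60)^(-0.1332) = 329.7·11.05^(-0.1332) = 329.7·0.72615 = 239.410.
At 8545 K (t = 85.45):
  R = 329.7·(85.45 − 60)^(-0.1332) = 329.7·25.45^(-0.1332) = 329.7·0.64977 = 214.231.
Gain = 214.231 / 239.410 = 0.8948 → 0.895.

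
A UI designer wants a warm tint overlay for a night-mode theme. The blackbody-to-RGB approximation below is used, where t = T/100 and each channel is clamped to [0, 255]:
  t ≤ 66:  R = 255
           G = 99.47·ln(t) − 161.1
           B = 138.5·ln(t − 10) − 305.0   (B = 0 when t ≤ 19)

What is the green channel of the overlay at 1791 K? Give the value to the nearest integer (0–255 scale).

t = 1791/100 = 17.91; the t ≤ 66 branch applies.
G = 99.47·ln 17.91 − 161.1 = 99.47·2.8854 − 161.1 = 125.907.
Rounded: 126.

126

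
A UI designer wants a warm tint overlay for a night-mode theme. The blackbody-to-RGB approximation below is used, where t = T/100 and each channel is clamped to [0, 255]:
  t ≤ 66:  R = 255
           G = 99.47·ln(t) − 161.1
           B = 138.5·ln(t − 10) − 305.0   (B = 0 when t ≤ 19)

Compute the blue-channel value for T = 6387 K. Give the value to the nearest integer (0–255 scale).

t = 6387/100 = 63.87; the t ≤ 66 branch applies.
B = 138.5·ln(63.87 − 10) − 305.0 = 138.5·ln 53.87 − 305.0 = 138.5·3.9866 − 305.0 = 247.140.
Rounded: 247.

247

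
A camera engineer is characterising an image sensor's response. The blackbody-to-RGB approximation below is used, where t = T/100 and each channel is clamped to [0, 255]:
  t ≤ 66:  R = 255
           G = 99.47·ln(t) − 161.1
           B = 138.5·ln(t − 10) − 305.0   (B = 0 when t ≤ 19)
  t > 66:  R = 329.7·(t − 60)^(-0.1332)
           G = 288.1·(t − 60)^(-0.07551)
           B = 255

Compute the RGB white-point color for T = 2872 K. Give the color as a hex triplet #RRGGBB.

t = 2872/100 = 28.72; the t ≤ 66 branch applies.
R = 255 by definition for t ≤ 66.
G = 99.47·ln 28.72 − 161.1 = 99.47·3.3576 − 161.1 = 172.880.
B = 138.5·ln(28.72 − 10) − 305.0 = 138.5·ln 18.72 − 305.0 = 138.5·2.9296 − 305.0 = 100.749.
Rounded: (255, 173, 101).
In hex: #FFAD65.

#FFAD65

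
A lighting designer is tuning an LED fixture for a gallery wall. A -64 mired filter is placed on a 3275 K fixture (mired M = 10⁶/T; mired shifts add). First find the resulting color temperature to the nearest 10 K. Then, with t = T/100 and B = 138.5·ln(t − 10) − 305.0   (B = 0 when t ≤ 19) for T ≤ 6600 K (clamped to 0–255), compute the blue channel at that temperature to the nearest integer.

M_in = 10⁶/3275 = 305.34; M_out = 305.34 + (-64) = 241.34.
T_out = 10⁶/241.34 = 4143.5 K → 4140 K; t = 41.4.
B = 138.5·ln(41.4 − 10) − 305.0 = 138.5·ln 31.4 − 305.0 = 138.5·3.4468 − 305.0 = 172.383.
Rounded: 172.

172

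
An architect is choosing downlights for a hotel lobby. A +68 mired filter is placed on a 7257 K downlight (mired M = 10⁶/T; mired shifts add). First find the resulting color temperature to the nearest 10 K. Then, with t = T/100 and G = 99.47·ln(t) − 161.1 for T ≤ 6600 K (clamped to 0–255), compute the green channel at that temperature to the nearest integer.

225

M_in = 10⁶/7257 = 137.80; M_out = 137.80 + (+68) = 205.80.
T_out = 10⁶/205.80 = 4859.1 K → 4860 K; t = 48.6.
G = 99.47·ln 48.6 − 161.1 = 99.47·3.8836 − 161.1 = 225.204.
Rounded: 225.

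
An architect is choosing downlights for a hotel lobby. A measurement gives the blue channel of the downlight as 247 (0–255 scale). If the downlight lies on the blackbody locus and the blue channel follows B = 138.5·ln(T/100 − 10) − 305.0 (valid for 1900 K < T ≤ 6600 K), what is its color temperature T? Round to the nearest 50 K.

6400 K

ln(t − 10) = (247 + 305.0) / 138.5 = 3.9856.
t − 10 = e^3.9856 = 53.815, so t = 63.815.
T = 100·t = 6382 K → 6400 K to the nearest 50 K.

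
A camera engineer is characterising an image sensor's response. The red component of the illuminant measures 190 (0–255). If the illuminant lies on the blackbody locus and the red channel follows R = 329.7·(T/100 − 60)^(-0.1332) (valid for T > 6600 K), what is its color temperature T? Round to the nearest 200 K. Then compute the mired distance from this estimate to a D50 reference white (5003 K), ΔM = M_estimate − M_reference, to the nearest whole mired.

-118 mireds

(t − 60)^(-0.1332) = 190/329.7 = 0.57628.
t − 60 = 0.57628^(1/-0.1332) = 0.57628^(-7.508) = 62.667, so t = 122.667.
T = 100·t = 12267 K → 12200 K to the nearest 200 K.
M_estimate = 10⁶/12200 = 81.97; M_reference = 10⁶/5003 = 199.88.
ΔM = 81.97 − 199.88 = -117.91 → -118 mireds.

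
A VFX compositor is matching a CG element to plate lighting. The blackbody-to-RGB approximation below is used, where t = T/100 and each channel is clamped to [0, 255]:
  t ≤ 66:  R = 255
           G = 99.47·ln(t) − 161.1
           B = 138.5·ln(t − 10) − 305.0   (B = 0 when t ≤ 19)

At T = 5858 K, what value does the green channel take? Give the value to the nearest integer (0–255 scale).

244

t = 5858/100 = 58.58; the t ≤ 66 branch applies.
G = 99.47·ln 58.58 − 161.1 = 99.47·4.0704 − 161.1 = 243.782.
Rounded: 244.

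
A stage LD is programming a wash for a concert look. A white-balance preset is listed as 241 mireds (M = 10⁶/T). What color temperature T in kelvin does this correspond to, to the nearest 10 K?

T = 10⁶ / 241 = 4149.38 K → 4150 K.

4150 K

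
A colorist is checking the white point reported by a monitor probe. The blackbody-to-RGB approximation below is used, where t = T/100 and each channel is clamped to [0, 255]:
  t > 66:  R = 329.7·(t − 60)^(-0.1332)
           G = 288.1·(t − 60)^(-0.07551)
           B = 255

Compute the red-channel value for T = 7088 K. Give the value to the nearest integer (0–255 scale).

240

t = 7088/100 = 70.88; the t > 66 branch applies.
R = 329.7·(70.88 − 60)^(-0.1332) = 329.7·10.88^(-0.1332) = 329.7·0.72765 = 239.905.
Rounded: 240.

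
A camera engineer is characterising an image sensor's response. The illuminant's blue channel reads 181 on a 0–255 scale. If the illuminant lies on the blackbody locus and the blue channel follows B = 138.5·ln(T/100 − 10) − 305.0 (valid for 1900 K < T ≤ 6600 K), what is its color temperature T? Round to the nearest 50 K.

4350 K

ln(t − 10) = (181 + 305.0) / 138.5 = 3.5090.
t − 10 = e^3.5090 = 33.416, so t = 43.416.
T = 100·t = 4342 K → 4350 K to the nearest 50 K.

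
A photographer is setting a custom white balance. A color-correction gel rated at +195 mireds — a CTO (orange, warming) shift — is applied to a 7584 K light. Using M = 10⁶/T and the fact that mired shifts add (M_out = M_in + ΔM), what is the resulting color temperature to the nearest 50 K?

M_in = 10⁶/7584 = 131.86 mireds.
M_out = 131.86 + (+195) = 326.86 mireds.
T_out = 10⁶/326.86 = 3059.4 K → 3050 K.

3050 K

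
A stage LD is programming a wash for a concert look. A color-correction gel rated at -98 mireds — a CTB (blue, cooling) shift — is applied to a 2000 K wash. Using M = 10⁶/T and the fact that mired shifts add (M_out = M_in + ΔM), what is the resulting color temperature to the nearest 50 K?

2500 K

M_in = 10⁶/2000 = 500.00 mireds.
M_out = 500.00 + (-98) = 402.00 mireds.
T_out = 10⁶/402.00 = 2487.6 K → 2500 K.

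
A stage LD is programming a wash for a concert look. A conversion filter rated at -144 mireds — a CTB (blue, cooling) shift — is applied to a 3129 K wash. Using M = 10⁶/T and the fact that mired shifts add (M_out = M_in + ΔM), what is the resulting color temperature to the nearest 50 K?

M_in = 10⁶/3129 = 319.59 mireds.
M_out = 319.59 + (-144) = 175.59 mireds.
T_out = 10⁶/175.59 = 5695.1 K → 5700 K.

5700 K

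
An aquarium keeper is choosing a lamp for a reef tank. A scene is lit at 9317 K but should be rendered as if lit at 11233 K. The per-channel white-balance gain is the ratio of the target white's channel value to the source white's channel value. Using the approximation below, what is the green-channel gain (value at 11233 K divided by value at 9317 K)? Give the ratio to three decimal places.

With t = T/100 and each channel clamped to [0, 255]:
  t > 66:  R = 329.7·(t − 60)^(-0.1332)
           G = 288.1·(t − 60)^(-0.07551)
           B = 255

0.966

At 9317 K (t = 93.17):
  G = 288.1·(93.17 − 60)^(-0.07551) = 288.1·33.17^(-0.07551) = 288.1·0.76766 = 221.163.
At 11233 K (t = 112.33):
  G = 288.1·(112.33 − 60)^(-0.07551) = 288.1·52.33^(-0.07551) = 288.1·0.74168 = 213.678.
Gain = 213.678 / 221.163 = 0.9662 → 0.966.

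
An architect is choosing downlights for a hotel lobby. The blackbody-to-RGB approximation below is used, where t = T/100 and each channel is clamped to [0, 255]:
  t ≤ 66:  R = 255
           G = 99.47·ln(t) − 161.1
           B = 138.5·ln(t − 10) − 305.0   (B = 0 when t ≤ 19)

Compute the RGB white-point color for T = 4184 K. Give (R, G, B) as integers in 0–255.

(255, 210, 174)

t = 4184/100 = 41.84; the t ≤ 66 branch applies.
R = 255 by definition for t ≤ 66.
G = 99.47·ln 41.84 − 161.1 = 99.47·3.7339 − 161.1 = 210.306.
B = 138.5·ln(41.84 − 10) − 305.0 = 138.5·ln 31.84 − 305.0 = 138.5·3.4607 − 305.0 = 174.310.
Rounded: (255, 210, 174).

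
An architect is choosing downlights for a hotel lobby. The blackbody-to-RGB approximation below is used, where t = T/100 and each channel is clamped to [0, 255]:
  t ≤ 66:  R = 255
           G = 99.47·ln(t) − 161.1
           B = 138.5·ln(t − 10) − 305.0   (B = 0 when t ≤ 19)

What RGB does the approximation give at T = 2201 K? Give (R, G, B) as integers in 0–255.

(255, 146, 39)

t = 2201/100 = 22.01; the t ≤ 66 branch applies.
R = 255 by definition for t ≤ 66.
G = 99.47·ln 22.01 − 161.1 = 99.47·3.0915 − 161.1 = 146.411.
B = 138.5·ln(22.01 − 10) − 305.0 = 138.5·ln 12.01 − 305.0 = 138.5·2.4857 − 305.0 = 39.275.
Rounded: (255, 146, 39).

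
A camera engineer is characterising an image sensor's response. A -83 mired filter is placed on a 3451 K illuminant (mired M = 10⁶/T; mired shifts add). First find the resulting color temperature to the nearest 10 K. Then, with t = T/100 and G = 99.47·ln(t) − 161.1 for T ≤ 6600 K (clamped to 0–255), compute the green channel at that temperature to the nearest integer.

M_in = 10⁶/3451 = 289.77; M_out = 289.77 + (-83) = 206.77.
T_out = 10⁶/206.77 = 4836.3 K → 4840 K; t = 48.4.
G = 99.47·ln 48.4 − 161.1 = 99.47·3.8795 − 161.1 = 224.794.
Rounded: 225.

225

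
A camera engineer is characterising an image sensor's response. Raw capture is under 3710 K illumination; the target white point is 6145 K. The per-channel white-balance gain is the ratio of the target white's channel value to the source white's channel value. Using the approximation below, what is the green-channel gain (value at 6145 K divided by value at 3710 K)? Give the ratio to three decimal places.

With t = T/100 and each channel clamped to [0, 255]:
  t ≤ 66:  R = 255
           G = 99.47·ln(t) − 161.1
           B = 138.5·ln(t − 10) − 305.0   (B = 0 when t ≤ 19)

1.253

At 3710 K (t = 37.1):
  G = 99.47·ln 37.1 − 161.1 = 99.47·3.6136 − 161.1 = 198.346.
At 6145 K (t = 61.45):
  G = 99.47·ln 61.45 − 161.1 = 99.47·4.1182 − 161.1 = 248.540.
Gain = 248.540 / 198.346 = 1.2531 → 1.253.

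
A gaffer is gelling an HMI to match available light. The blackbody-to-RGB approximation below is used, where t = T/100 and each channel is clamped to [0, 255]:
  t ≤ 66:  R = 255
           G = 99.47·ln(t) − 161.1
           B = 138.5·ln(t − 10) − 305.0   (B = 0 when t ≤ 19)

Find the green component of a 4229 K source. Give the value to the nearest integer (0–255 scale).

211

t = 4229/100 = 42.29; the t ≤ 66 branch applies.
G = 99.47·ln 42.29 − 161.1 = 99.47·3.7446 − 161.1 = 211.370.
Rounded: 211.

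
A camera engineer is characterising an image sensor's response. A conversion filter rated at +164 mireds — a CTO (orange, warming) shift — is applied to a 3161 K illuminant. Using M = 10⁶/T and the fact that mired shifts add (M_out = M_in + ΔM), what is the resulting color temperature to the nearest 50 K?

2100 K

M_in = 10⁶/3161 = 316.36 mireds.
M_out = 316.36 + (+164) = 480.36 mireds.
T_out = 10⁶/480.36 = 2081.8 K → 2100 K.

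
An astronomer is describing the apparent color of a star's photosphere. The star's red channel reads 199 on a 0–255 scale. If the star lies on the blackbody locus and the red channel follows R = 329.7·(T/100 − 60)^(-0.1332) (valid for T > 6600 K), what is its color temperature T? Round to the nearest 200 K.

(t − 60)^(-0.1332) = 199/329.7 = 0.60358.
t − 60 = 0.60358^(1/-0.1332) = 0.60358^(-7.508) = 44.273, so t = 104.273.
T = 100·t = 10427 K → 10400 K to the nearest 200 K.

10400 K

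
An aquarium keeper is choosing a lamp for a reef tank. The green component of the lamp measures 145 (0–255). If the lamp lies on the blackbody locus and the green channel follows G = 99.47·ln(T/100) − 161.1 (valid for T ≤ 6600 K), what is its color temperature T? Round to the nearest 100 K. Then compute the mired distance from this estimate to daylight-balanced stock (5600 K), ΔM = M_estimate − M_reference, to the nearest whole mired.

+276 mireds

ln t = (145 + 161.1) / 99.47 = 3.0773.
t = e^3.0773 = 21.700.
T = 100·t = 2170 K → 2200 K to the nearest 100 K.
M_estimate = 10⁶/2200 = 454.55; M_reference = 10⁶/5600 = 178.57.
ΔM = 454.55 − 178.57 = 275.97 → +276 mireds.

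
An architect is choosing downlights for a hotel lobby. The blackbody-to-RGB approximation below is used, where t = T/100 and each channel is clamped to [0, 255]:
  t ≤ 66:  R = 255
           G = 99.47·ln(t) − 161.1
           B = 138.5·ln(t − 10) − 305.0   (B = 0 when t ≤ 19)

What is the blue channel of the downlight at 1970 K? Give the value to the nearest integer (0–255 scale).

10

t = 1970/100 = 19.7; the t ≤ 66 branch applies.
B = 138.5·ln(19.7 − 10) − 305.0 = 138.5·ln 9.7 − 305.0 = 138.5·2.2721 − 305.0 = 9.689.
Rounded: 10.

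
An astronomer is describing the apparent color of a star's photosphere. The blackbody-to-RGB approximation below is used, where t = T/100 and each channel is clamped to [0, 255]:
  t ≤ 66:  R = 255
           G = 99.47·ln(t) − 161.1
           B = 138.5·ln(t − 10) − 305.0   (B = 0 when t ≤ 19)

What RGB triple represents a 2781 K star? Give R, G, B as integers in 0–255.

R=255, G=170, B=94

t = 2781/100 = 27.81; the t ≤ 66 branch applies.
R = 255 by definition for t ≤ 66.
G = 99.47·ln 27.81 − 161.1 = 99.47·3.3254 − 161.1 = 169.677.
B = 138.5·ln(27.81 − 10) − 305.0 = 138.5·ln 17.81 − 305.0 = 138.5·2.8798 − 305.0 = 93.847.
Rounded: (255, 170, 94).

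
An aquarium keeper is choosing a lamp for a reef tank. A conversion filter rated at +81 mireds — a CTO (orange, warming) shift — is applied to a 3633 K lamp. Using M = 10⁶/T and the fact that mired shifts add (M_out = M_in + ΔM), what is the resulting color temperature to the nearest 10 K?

M_in = 10⁶/3633 = 275.25 mireds.
M_out = 275.25 + (+81) = 356.25 mireds.
T_out = 10⁶/356.25 = 2807.0 K → 2810 K.

2810 K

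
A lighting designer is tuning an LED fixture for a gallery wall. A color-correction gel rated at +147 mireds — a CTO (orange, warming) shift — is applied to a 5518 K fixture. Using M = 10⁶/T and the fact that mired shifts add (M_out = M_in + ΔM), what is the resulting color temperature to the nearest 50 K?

3050 K

M_in = 10⁶/5518 = 181.23 mireds.
M_out = 181.23 + (+147) = 328.23 mireds.
T_out = 10⁶/328.23 = 3046.7 K → 3050 K.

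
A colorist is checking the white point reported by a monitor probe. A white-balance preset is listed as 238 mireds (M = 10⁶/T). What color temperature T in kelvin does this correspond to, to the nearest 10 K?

4200 K

T = 10⁶ / 238 = 4201.68 K → 4200 K.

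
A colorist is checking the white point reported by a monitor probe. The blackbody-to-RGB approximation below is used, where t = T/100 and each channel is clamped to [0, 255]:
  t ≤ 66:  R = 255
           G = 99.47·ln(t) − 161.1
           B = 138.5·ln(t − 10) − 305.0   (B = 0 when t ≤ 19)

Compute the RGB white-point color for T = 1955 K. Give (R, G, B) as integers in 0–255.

t = 1955/100 = 19.55; the t ≤ 66 branch applies.
R = 255 by definition for t ≤ 66.
G = 99.47·ln 19.55 − 161.1 = 99.47·2.9730 − 161.1 = 134.622.
B = 138.5·ln(19.55 − 10) − 305.0 = 138.5·ln 9.55 − 305.0 = 138.5·2.2565 − 305.0 = 7.531.
Rounded: (255, 135, 8).

(255, 135, 8)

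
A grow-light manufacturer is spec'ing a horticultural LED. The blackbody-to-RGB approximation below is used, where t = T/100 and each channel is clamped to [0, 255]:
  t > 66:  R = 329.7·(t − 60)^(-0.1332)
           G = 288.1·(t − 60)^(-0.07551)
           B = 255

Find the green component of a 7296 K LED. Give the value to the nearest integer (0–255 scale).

237

t = 7296/100 = 72.96; the t > 66 branch applies.
G = 288.1·(72.96 − 60)^(-0.07551) = 288.1·12.96^(-0.07551) = 288.1·0.82411 = 237.427.
Rounded: 237.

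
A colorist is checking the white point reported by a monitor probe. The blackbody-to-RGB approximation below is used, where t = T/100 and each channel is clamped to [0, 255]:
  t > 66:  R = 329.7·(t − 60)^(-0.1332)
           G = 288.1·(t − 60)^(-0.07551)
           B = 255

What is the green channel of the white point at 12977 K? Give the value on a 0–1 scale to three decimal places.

0.820

t = 12977/100 = 129.77; the t > 66 branch applies.
G = 288.1·(129.77 − 60)^(-0.07551) = 288.1·69.77^(-0.07551) = 288.1·0.72575 = 209.087.
On a 0–1 scale: 209.087/255 = 0.8200 → 0.820.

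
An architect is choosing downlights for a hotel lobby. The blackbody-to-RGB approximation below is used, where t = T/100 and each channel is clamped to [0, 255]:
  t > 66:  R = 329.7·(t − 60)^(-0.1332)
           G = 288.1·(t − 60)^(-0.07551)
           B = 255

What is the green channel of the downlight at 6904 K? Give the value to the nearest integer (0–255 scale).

244

t = 6904/100 = 69.04; the t > 66 branch applies.
G = 288.1·(69.04 − 60)^(-0.07551) = 288.1·9.04^(-0.07551) = 288.1·0.84684 = 243.974.
Rounded: 244.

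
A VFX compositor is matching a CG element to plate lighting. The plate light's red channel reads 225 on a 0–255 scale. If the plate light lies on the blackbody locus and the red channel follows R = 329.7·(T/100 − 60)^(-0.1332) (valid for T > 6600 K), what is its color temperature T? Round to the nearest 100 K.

(t − 60)^(-0.1332) = 225/329.7 = 0.68244.
t − 60 = 0.68244^(1/-0.1332) = 0.68244^(-7.508) = 17.610, so t = 77.610.
T = 100·t = 7761 K → 7800 K to the nearest 100 K.

7800 K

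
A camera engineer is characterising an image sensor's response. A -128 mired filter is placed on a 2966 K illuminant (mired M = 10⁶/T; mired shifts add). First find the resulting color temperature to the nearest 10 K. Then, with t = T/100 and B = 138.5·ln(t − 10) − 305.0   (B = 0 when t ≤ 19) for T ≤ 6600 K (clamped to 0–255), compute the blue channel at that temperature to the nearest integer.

198

M_in = 10⁶/2966 = 337.15; M_out = 337.15 + (-128) = 209.15.
T_out = 10⁶/209.15 = 4781.2 K → 4780 K; t = 47.8.
B = 138.5·ln(47.8 − 10) − 305.0 = 138.5·ln 37.8 − 305.0 = 138.5·3.6323 − 305.0 = 198.075.
Rounded: 198.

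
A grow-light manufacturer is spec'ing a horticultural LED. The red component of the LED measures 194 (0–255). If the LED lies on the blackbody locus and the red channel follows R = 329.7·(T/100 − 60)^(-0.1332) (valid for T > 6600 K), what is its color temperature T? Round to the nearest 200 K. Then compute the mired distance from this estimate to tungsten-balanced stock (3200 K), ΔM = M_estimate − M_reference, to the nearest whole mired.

-225 mireds

(t − 60)^(-0.1332) = 194/329.7 = 0.58841.
t − 60 = 0.58841^(1/-0.1332) = 0.58841^(-7.508) = 53.593, so t = 113.593.
T = 100·t = 11359 K → 11400 K to the nearest 200 K.
M_estimate = 10⁶/11400 = 87.72; M_reference = 10⁶/3200 = 312.50.
ΔM = 87.72 − 312.50 = -224.78 → -225 mireds.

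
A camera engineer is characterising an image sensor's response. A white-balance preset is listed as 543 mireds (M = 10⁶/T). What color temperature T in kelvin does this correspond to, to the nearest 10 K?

T = 10⁶ / 543 = 1841.62 K → 1840 K.

1840 K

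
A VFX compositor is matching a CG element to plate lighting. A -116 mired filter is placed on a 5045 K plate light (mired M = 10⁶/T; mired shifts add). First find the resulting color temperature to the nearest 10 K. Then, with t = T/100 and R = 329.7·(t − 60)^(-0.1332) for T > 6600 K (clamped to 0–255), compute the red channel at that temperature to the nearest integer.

M_in = 10⁶/5045 = 198.22; M_out = 198.22 + (-116) = 82.22.
T_out = 10⁶/82.22 = 12163.1 K → 12160 K; t = 121.6.
R = 329.7·(121.6 − 60)^(-0.1332) = 329.7·61.6^(-0.1332) = 329.7·0.57760 = 190.435.
Rounded: 190.

190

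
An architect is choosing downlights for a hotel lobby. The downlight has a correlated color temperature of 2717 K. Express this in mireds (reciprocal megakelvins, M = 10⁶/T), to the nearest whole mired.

M = 10⁶ / 2717 = 368.053 → 368 mireds.

368 mireds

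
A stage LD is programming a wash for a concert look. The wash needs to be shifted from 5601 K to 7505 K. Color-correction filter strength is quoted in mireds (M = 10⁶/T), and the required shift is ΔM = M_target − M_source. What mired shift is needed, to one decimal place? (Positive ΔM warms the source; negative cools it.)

M_source = 10⁶/5601 = 178.540; M_target = 10⁶/7505 = 133.245.
ΔM = 133.245 − 178.540 = -45.295 → -45.3 mireds, a cooling shift.

-45.3 mireds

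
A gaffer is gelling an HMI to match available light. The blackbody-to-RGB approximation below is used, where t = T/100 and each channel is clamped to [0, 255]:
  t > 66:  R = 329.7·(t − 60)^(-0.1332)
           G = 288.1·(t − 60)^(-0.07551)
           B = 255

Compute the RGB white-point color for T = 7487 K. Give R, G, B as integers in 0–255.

t = 7487/100 = 74.87; the t > 66 branch applies.
R = 329.7·(74.87 − 60)^(-0.1332) = 329.7·14.87^(-0.1332) = 329.7·0.69799 = 230.127.
G = 288.1·(74.87 − 60)^(-0.07551) = 288.1·14.87^(-0.07551) = 288.1·0.81560 = 234.975.
B = 255 by definition for t > 66.
Rounded: (230, 235, 255).

R=230, G=235, B=255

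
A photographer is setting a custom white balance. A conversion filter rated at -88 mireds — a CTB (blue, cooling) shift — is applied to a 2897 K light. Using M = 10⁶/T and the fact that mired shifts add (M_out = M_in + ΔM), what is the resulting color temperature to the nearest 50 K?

3900 K

M_in = 10⁶/2897 = 345.18 mireds.
M_out = 345.18 + (-88) = 257.18 mireds.
T_out = 10⁶/257.18 = 3888.3 K → 3900 K.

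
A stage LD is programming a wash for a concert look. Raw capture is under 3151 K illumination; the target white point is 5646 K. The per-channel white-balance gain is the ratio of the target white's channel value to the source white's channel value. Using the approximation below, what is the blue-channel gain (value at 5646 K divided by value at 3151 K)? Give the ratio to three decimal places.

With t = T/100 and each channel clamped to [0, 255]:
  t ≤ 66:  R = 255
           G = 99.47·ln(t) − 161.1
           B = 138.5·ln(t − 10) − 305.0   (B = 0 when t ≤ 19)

1.889

At 3151 K (t = 31.51):
  B = 138.5·ln(31.51 − 10) − 305.0 = 138.5·ln 21.51 − 305.0 = 138.5·3.0685 − 305.0 = 119.990.
At 5646 K (t = 56.46):
  B = 138.5·ln(56.46 − 10) − 305.0 = 138.5·ln 46.46 − 305.0 = 138.5·3.8386 − 305.0 = 226.645.
Gain = 226.645 / 119.990 = 1.8889 → 1.889.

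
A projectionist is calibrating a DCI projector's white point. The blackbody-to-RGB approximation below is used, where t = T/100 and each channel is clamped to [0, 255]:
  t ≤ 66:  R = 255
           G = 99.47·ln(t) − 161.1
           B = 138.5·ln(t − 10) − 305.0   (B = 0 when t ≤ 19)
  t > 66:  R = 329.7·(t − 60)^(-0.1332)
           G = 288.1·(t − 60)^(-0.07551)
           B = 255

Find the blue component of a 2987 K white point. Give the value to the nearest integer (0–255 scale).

109

t = 2987/100 = 29.87; the t ≤ 66 branch applies.
B = 138.5·ln(29.87 − 10) − 305.0 = 138.5·ln 19.87 − 305.0 = 138.5·2.9892 − 305.0 = 109.006.
Rounded: 109.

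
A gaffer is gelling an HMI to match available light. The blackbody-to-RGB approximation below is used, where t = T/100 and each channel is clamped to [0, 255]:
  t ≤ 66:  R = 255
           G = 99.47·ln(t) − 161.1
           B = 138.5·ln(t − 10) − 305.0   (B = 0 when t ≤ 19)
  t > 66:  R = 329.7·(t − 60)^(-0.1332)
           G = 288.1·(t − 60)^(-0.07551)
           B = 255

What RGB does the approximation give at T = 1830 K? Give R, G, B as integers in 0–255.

t = 1830/100 = 18.3; the t ≤ 66 branch applies.
R = 255 by definition for t ≤ 66.
G = 99.47·ln 18.3 − 161.1 = 99.47·2.9069 − 161.1 = 128.049.
t = 18.3 ≤ 19, so B = 0.
Rounded: (255, 128, 0).

R=255, G=128, B=0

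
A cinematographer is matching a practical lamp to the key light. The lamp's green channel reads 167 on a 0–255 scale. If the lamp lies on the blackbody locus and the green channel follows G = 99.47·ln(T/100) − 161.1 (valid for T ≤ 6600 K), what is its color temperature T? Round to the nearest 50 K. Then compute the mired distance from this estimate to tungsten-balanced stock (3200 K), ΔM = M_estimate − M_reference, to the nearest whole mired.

+58 mireds

ln t = (167 + 161.1) / 99.47 = 3.2985.
t = e^3.2985 = 27.072.
T = 100·t = 2707 K → 2700 K to the nearest 50 K.
M_estimate = 10⁶/2700 = 370.37; M_reference = 10⁶/3200 = 312.50.
ΔM = 370.37 − 312.50 = 57.87 → +58 mireds.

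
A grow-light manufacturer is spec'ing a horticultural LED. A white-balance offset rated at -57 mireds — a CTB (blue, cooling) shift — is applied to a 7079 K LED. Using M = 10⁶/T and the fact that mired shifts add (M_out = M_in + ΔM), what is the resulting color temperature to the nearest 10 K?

11870 K

M_in = 10⁶/7079 = 141.26 mireds.
M_out = 141.26 + (-57) = 84.26 mireds.
T_out = 10⁶/84.26 = 11867.6 K → 11870 K.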